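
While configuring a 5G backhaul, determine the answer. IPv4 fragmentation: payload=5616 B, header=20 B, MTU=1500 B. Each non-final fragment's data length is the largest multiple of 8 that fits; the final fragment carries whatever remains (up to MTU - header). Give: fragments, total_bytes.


Max data per non-final fragment = floor((MTU - header)/8)*8 = floor((1500 - 20)/8)*8 = floor(1480/8)*8 = 1480 B
Final fragment needs no 8-byte alignment: it can carry up to MTU - header = 1480 B
Non-final fragments needed = ceil((payload - 1480) / 1480) = ceil(4136/1480) = ceil(2.7946) = 3
Number of fragments = 3 + 1 = 4
Fragment sizes (data): 3 * 1480 B + 1176 B (last, 1176 <= 1480 OK)
Total bytes sent = payload + n_frags * header = 5616 + 4*20 = 5616 + 80 = 5696 B

4, 5696


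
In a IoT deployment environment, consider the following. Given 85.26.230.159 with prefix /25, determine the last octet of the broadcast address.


Given: IP = 85.26.230.159, prefix = /25
Host bits = 32 - 25 = 7
Network last octet = 159 AND mask = 128
Host part size = 2^7 - 1 = 127
Broadcast last octet = 128 OR 127 = 255

255


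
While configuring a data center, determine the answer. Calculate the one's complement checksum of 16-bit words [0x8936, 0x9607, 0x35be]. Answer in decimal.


Given words: [0x8936, 0x9607, 0x35be]
Step 1: Sum all words
Raw sum = 35126 + 38407 + 13758 = 87291
Step 2: Fold carry: (21755 + 1) = 21756
One's complement = ~21756 & 0xFFFF = 43779

43779


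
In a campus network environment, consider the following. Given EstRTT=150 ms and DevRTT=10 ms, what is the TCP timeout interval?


Given: EstRTT = 150 ms, DevRTT = 10 ms
Timeout = EstRTT + 4 * DevRTT
4 * DevRTT = 4 * 10 = 40
Timeout = 150 + 40 = 190 ms

190


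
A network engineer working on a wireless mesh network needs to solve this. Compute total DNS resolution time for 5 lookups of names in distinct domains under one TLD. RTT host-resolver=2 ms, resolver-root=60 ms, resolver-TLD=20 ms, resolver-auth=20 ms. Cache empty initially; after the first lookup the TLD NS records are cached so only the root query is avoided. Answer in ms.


Lookup 1 (cold cache): local + root + TLD + auth = 2 + 60 + 20 + 20 = 102 ms
Lookups 2..5 (TLD NS cached -> skip root; new domain -> still ask TLD and auth): local + TLD + auth = 2 + 20 + 20 = 42 ms each
Remaining 4 lookups: 4 * 42 = 168 ms
Total = 102 + 168 = 270 ms

270


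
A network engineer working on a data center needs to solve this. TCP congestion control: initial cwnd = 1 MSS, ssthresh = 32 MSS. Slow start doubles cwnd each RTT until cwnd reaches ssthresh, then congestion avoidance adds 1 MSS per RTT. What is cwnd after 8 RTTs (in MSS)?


RTT 0: cwnd = 1 MSS (initial)
RTT 1: cwnd = 2 MSS (slow start, doubled)
RTT 2: cwnd = 4 MSS (slow start, doubled)
RTT 3: cwnd = 8 MSS (slow start, doubled)
RTT 4: cwnd = 16 MSS (slow start, doubled)
RTT 5: cwnd = 32 MSS (slow start, doubled)
RTT 6: cwnd = 33 MSS (congestion avoidance, +1)
RTT 7: cwnd = 34 MSS (congestion avoidance, +1)
RTT 8: cwnd = 35 MSS (congestion avoidance, +1)

35


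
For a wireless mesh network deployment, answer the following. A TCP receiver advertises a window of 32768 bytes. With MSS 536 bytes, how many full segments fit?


Given: RWND = 32768 bytes, MSS = 536 bytes
Full segments = floor(RWND / MSS)
Full segments = floor(32768 / 536)
Full segments = floor(61.1343) = 61

61


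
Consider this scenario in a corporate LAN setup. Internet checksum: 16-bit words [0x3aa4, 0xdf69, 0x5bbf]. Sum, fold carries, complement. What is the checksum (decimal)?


Given words: [0x3aa4, 0xdf69, 0x5bbf]
Step 1: Sum all words
Raw sum = 15012 + 57193 + 23487 = 95692
Step 2: Fold carry: (30156 + 1) = 30157
One's complement = ~30157 & 0xFFFF = 35378

35378


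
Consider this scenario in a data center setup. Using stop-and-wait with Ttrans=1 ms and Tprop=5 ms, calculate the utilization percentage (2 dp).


Given: Ttrans = 1 ms, Tprop = 5 ms
RTT = 2 * Tprop = 2 * 5 = 10 ms
U = Ttrans / (Ttrans + RTT)
U = 1 / (1 + 10)
U = 1 / 11 = 0.090909
U% = 9.09%

9.09


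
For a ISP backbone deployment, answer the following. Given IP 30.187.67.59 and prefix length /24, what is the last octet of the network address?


Given: IP = 30.187.67.59, prefix = /24
Subnet mask = 255.255.255.0
Last octet of IP: 59
Last octet of mask: 0
Network last octet = 59 AND 0 = 0

0


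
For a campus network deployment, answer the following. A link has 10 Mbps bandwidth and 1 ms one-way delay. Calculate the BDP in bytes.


Given: bandwidth = 10 Mbps, delay = 1 ms
BDP in bits = 10 * 10^6 * 1 / 1000
BDP in bits = 10000
BDP in bytes = 10000 / 8 = 1250

1250


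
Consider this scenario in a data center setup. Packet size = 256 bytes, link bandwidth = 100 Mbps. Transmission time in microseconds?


Given: packet = 256 bytes, bandwidth = 100 Mbps
Packet in bits = 256 * 8 = 2048 bits
Bandwidth = 100 * 10^6 = 100000000 bps
Time = 2048 / 100000000 seconds
Time in us = 2048 * 10^6 / 100000000 = 20.48

20.48


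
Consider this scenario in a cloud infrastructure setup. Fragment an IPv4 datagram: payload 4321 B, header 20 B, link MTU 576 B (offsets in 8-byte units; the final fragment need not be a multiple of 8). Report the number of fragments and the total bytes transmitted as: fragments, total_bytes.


Max data per non-final fragment = floor((MTU - header)/8)*8 = floor((576 - 20)/8)*8 = floor(556/8)*8 = 552 B
Final fragment needs no 8-byte alignment: it can carry up to MTU - header = 556 B
Non-final fragments needed = ceil((payload - 556) / 552) = ceil(3765/552) = ceil(6.8207) = 7
Number of fragments = 7 + 1 = 8
Fragment sizes (data): 7 * 552 B + 457 B (last, 457 <= 556 OK)
Total bytes sent = payload + n_frags * header = 4321 + 8*20 = 4321 + 160 = 4481 B

8, 4481


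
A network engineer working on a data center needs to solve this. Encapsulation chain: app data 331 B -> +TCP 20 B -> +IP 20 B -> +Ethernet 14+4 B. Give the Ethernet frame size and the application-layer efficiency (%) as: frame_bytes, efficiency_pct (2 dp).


TCP segment = 331 + 20 = 351 B
IP packet = 351 + 20 = 371 B
Ethernet frame = 371 + 14 + 4 = 389 B
Efficiency = app / frame = 331 / 389 = 0.850900 = 85.0900% -> 85.09% (2 dp)

389, 85.09


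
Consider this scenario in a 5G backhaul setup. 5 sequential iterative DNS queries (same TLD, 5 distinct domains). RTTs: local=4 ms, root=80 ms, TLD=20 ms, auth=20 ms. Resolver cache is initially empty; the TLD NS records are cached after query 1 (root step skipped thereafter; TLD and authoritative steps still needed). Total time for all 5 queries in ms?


Lookup 1 (cold cache): local + root + TLD + auth = 4 + 80 + 20 + 20 = 124 ms
Lookups 2..5 (TLD NS cached -> skip root; new domain -> still ask TLD and auth): local + TLD + auth = 4 + 20 + 20 = 44 ms each
Remaining 4 lookups: 4 * 44 = 176 ms
Total = 124 + 176 = 300 ms

300


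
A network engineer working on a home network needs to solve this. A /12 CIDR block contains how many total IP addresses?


Given: CIDR prefix /12
Host bits = 32 - 12 = 20
Total addresses = 2^20 = 1048576

1048576


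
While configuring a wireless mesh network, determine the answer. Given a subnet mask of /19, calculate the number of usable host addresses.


Given: subnet mask /19
Host bits = 32 - 19 = 13
Total addresses = 2^13 = 8192
Usable hosts = 8192 - 2 (network + broadcast) = 8190

8190


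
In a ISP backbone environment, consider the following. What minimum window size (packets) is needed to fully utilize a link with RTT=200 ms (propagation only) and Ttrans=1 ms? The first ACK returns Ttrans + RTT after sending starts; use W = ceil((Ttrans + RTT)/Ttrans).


Given: Ttrans = 1 ms, RTT = 200 ms (= 2 * Tprop, Tprop = 100 ms)
Time until first ACK returns = Ttrans + RTT = 1 + 200 = 201 ms
Need W * Ttrans >= Ttrans + RTT  ->  W >= (Ttrans + RTT) / Ttrans
(Ttrans + RTT) / Ttrans = 201 / 1 = 201
W_min = ceil(201) = 201

201


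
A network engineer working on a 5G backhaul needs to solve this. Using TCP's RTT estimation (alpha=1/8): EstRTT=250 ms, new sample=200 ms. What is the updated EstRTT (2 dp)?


Given: EstRTT = 250 ms, SampleRTT = 200 ms, alpha = 1/8
New EstRTT = (1 - alpha) * EstRTT + alpha * SampleRTT
(7/8) * 250 = 218.75
(1/8) * 200 = 25
New EstRTT = 218.75 + 25 = 243.75 ms -> 243.75 ms (2 dp)

243.75


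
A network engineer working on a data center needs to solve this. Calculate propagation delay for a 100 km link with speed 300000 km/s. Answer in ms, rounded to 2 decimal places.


Given: distance = 100 km, speed = 300000 km/s
Delay = distance / speed = 100 / 300000 seconds
Delay in ms = 100 * 1000 / 300000
Delay = 0.3333 ms
Rounded to 2 dp = 0.33 ms

0.33


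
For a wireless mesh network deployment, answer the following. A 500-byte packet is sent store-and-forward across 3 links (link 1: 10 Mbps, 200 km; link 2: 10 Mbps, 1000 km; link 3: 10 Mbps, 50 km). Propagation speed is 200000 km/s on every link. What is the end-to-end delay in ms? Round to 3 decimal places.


Packet = 500 bytes = 4000 bits. Store-and-forward: sum (t_trans + t_prop) per link.
Link 1: t_trans = 4000/(10*10^6) s = 0.4000 ms; t_prop = 200/200000 s = 1.0000 ms; subtotal = 1.4000 ms
Link 2: t_trans = 4000/(10*10^6) s = 0.4000 ms; t_prop = 1000/200000 s = 5.0000 ms; subtotal = 5.4000 ms
Link 3: t_trans = 4000/(10*10^6) s = 0.4000 ms; t_prop = 50/200000 s = 0.2500 ms; subtotal = 0.6500 ms
End-to-end = 1.4000 + 5.4000 + 0.6500 = 7.4500 ms -> 7.450 ms (3 dp)

7.450


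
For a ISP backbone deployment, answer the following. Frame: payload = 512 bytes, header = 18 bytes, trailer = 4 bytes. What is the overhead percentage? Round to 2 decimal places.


Given: payload = 512 B, header = 18 B, trailer = 4 B
Overhead bytes = header + trailer = 18 + 4 = 22
Total frame = payload + overhead = 512 + 22 = 534
Overhead % = 22 / 534 * 100 = 4.1199% -> 4.12% (2 dp)

4.12


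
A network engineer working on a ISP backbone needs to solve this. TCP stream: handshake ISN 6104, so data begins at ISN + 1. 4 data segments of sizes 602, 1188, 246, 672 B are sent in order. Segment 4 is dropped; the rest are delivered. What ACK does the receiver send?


SYN uses sequence number 6104; first data byte = ISN + 1 = 6105.
Segment 1: SEQ = 6105, len = 602 B, covers [6105, 6706]
Segment 2: SEQ = 6707, len = 1188 B, covers [6707, 7894]
Segment 3: SEQ = 7895, len = 246 B, covers [7895, 8140]
Segment 4: SEQ = 8141, len = 672 B, covers [8141, 8812] [LOST]
In-order data received: bytes [6105, 8140] (segments 1..3).
Segment 4 missing -> gap begins at byte 8141.
Cumulative ACK = next expected in-order byte = 6105 + 602 + 1188 + 246 = 8141

8141


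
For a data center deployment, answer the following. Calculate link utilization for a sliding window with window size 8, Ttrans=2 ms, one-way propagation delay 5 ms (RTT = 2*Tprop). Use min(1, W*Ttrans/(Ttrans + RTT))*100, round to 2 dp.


Given: W = 8, Ttrans = 2 ms, RTT = 10 ms (= 2 * Tprop, Tprop = 5 ms)
Cycle time = Ttrans + RTT = 2 + 10 = 12 ms (first packet sent until its ACK returns)
W * Ttrans = 8 * 2 = 16 ms of sending per cycle
W * Ttrans / (Ttrans + RTT) = 16 / 12 = 1.333333
U = min(1, 1.333333) = 1.000000
U% = 100.00%

100.00


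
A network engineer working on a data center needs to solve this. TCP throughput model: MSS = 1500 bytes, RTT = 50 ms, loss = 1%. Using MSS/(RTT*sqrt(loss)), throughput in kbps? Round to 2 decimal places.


Given: MSS = 1500 bytes, RTT = 50 ms, loss = 1%
RTT in seconds = 50 / 1000 = 0.05
Loss rate = 1% = 0.01
sqrt(loss) = sqrt(0.01) = 0.1
Throughput (bytes/s) = 1500 / (0.05 * 0.1) = 300000.0000
Throughput (kbps) = 300000.0000 * 8 / 1000 = 2400.000000 -> 2400.00 kbps (2 dp)

2400.00


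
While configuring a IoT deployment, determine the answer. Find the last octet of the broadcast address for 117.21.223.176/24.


Given: IP = 117.21.223.176, prefix = /24
Host bits = 32 - 24 = 8
Network last octet = 176 AND mask = 0
Host part size = 2^8 - 1 = 255
Broadcast last octet = 0 OR 255 = 255

255


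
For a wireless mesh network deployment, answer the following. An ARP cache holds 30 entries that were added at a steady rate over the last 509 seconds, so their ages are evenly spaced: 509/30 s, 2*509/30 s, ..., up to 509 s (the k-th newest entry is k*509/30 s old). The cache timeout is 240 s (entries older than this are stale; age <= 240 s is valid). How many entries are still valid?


Ages are k * 509/30 s for k = 1..30 (spacing = 16.9667 s).
Entry k is valid iff k * 509/30 <= 240 iff k <= 30 * 240 / 509 = 14.1454
n_valid = floor(14.1454) = 14
(n_stale = 30 - 14 = 16)

14


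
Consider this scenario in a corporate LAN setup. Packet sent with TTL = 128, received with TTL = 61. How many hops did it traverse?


Given: initial TTL = 128, received TTL = 61
Hops = initial TTL - received TTL
Hops = 128 - 61 = 67

67


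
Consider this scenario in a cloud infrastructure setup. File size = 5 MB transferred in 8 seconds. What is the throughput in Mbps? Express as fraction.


Given: file = 5 MB, time = 8 s
File in Mb = 5 * 8 = 40 Mb
Throughput = 40 / 8 Mbps
Throughput = 5 Mbps

5


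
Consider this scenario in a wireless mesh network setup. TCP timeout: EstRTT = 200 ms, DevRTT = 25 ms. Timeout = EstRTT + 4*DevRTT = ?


Given: EstRTT = 200 ms, DevRTT = 25 ms
Timeout = EstRTT + 4 * DevRTT
4 * DevRTT = 4 * 25 = 100
Timeout = 200 + 100 = 300 ms

300


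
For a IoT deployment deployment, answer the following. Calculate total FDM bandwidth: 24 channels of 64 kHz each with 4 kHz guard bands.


Given: 24 channels, 64 kHz each, guard = 4 kHz
Channel bandwidth = 24 * 64 = 1536 kHz
Guard bands = 23 gaps * 4 kHz = 92 kHz
Total = 1536 + 92 = 1628 kHz

1628


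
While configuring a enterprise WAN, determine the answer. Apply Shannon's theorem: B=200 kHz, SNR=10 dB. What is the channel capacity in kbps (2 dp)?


Given: B = 200 kHz, SNR = 10 dB
SNR linear = 10^(10/10) = 10
1 + SNR = 11
log2(11) = 3.4594316186
C = 200 * 1000 * 3.4594316186 = 691886.3237 bps
C = 691.886324 kbps -> 691.89 kbps (2 dp)

691.89


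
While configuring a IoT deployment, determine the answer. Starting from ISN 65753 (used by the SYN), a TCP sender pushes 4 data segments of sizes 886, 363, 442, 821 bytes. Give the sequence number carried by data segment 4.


The SYN occupies sequence number ISN = 65753, so the first data byte is ISN + 1 = 65754.
SEQ of data segment i = (ISN + 1) + sum of payload sizes of segments 1..i-1.
Segment 1: SEQ = 65754, payload = 886 bytes
Segment 2: SEQ = 66640, payload = 363 bytes
Segment 3: SEQ = 67003, payload = 442 bytes
Segment 4: SEQ = 67445, payload = 821 bytes
SEQ of segment 4 = 65754 + 886 + 363 + 442 = 67445

67445


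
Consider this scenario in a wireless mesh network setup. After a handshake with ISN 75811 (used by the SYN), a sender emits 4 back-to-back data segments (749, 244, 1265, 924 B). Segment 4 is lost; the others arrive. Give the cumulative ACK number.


SYN uses sequence number 75811; first data byte = ISN + 1 = 75812.
Segment 1: SEQ = 75812, len = 749 B, covers [75812, 76560]
Segment 2: SEQ = 76561, len = 244 B, covers [76561, 76804]
Segment 3: SEQ = 76805, len = 1265 B, covers [76805, 78069]
Segment 4: SEQ = 78070, len = 924 B, covers [78070, 78993] [LOST]
In-order data received: bytes [75812, 78069] (segments 1..3).
Segment 4 missing -> gap begins at byte 78070.
Cumulative ACK = next expected in-order byte = 75812 + 749 + 244 + 1265 = 78070

78070


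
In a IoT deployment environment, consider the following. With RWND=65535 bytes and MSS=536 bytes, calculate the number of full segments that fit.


Given: RWND = 65535 bytes, MSS = 536 bytes
Full segments = floor(RWND / MSS)
Full segments = floor(65535 / 536)
Full segments = floor(122.2668) = 122

122


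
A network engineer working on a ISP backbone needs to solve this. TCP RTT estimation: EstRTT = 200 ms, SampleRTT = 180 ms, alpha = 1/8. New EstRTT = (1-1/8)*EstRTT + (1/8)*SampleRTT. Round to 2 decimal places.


Given: EstRTT = 200 ms, SampleRTT = 180 ms, alpha = 1/8
New EstRTT = (1 - alpha) * EstRTT + alpha * SampleRTT
(7/8) * 200 = 175
(1/8) * 180 = 22.5
New EstRTT = 175 + 22.5 = 197.5 ms -> 197.50 ms (2 dp)

197.50


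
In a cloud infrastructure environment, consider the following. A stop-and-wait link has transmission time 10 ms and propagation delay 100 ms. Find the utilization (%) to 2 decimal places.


Given: Ttrans = 10 ms, Tprop = 100 ms
RTT = 2 * Tprop = 2 * 100 = 200 ms
U = Ttrans / (Ttrans + RTT)
U = 10 / (10 + 200)
U = 10 / 210 = 0.047619
U% = 4.76%

4.76


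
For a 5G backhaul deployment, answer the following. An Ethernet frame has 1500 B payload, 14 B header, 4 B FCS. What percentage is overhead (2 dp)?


Given: payload = 1500 B, header = 14 B, trailer = 4 B
Overhead bytes = header + trailer = 14 + 4 = 18
Total frame = payload + overhead = 1500 + 18 = 1518
Overhead % = 18 / 1518 * 100 = 1.1858% -> 1.19% (2 dp)

1.19


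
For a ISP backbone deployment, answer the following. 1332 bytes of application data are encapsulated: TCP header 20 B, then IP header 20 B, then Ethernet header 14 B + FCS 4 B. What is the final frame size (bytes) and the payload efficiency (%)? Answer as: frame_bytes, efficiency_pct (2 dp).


TCP segment = 1332 + 20 = 1352 B
IP packet = 1352 + 20 = 1372 B
Ethernet frame = 1372 + 14 + 4 = 1390 B
Efficiency = app / frame = 1332 / 1390 = 0.958273 = 95.8273% -> 95.83% (2 dp)

1390, 95.83


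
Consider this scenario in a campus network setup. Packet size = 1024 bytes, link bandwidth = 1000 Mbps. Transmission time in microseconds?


Given: packet = 1024 bytes, bandwidth = 1000 Mbps
Packet in bits = 1024 * 8 = 8192 bits
Bandwidth = 1000 * 10^6 = 1000000000 bps
Time = 8192 / 1000000000 seconds
Time in us = 8192 * 10^6 / 1000000000 = 8.192

8.192


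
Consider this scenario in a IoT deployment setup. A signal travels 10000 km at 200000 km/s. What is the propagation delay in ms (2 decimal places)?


Given: distance = 10000 km, speed = 200000 km/s
Delay = distance / speed = 10000 / 200000 seconds
Delay in ms = 10000 * 1000 / 200000
Delay = 50.0000 ms
Rounded to 2 dp = 50.00 ms

50.00


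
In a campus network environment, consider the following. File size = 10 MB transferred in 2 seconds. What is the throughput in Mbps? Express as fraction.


Given: file = 10 MB, time = 2 s
File in Mb = 10 * 8 = 80 Mb
Throughput = 80 / 2 Mbps
Throughput = 40 Mbps

40


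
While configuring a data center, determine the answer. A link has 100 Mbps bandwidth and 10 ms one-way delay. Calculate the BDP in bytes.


Given: bandwidth = 100 Mbps, delay = 10 ms
BDP in bits = 100 * 10^6 * 10 / 1000
BDP in bits = 1000000
BDP in bytes = 1000000 / 8 = 125000

125000


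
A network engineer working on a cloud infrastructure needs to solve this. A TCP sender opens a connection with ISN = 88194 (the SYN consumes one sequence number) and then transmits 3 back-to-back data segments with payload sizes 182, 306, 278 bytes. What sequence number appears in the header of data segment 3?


The SYN occupies sequence number ISN = 88194, so the first data byte is ISN + 1 = 88195.
SEQ of data segment i = (ISN + 1) + sum of payload sizes of segments 1..i-1.
Segment 1: SEQ = 88195, payload = 182 bytes
Segment 2: SEQ = 88377, payload = 306 bytes
Segment 3: SEQ = 88683, payload = 278 bytes
SEQ of segment 3 = 88195 + 182 + 306 = 88683

88683


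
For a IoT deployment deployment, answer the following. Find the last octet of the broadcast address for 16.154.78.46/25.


Given: IP = 16.154.78.46, prefix = /25
Host bits = 32 - 25 = 7
Network last octet = 46 AND mask = 0
Host part size = 2^7 - 1 = 127
Broadcast last octet = 0 OR 127 = 127

127


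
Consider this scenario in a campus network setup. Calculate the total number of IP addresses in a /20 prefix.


Given: CIDR prefix /20
Host bits = 32 - 20 = 12
Total addresses = 2^12 = 4096

4096


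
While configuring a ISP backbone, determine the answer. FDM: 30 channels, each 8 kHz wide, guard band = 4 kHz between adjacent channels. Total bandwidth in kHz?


Given: 30 channels, 8 kHz each, guard = 4 kHz
Channel bandwidth = 30 * 8 = 240 kHz
Guard bands = 29 gaps * 4 kHz = 116 kHz
Total = 240 + 116 = 356 kHz

356


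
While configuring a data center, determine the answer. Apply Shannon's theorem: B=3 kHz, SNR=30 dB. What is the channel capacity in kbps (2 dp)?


Given: B = 3 kHz, SNR = 30 dB
SNR linear = 10^(30/10) = 1000
1 + SNR = 1001
log2(1001) = 9.9672262588
C = 3 * 1000 * 9.9672262588 = 29901.6788 bps
C = 29.901679 kbps -> 29.90 kbps (2 dp)

29.90


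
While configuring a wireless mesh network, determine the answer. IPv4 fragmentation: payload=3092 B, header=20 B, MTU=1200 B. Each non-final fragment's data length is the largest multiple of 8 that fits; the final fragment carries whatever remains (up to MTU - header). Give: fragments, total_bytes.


Max data per non-final fragment = floor((MTU - header)/8)*8 = floor((1200 - 20)/8)*8 = floor(1180/8)*8 = 1176 B
Final fragment needs no 8-byte alignment: it can carry up to MTU - header = 1180 B
Non-final fragments needed = ceil((payload - 1180) / 1176) = ceil(1912/1176) = ceil(1.6259) = 2
Number of fragments = 2 + 1 = 3
Fragment sizes (data): 2 * 1176 B + 740 B (last, 740 <= 1180 OK)
Total bytes sent = payload + n_frags * header = 3092 + 3*20 = 3092 + 60 = 3152 B

3, 3152


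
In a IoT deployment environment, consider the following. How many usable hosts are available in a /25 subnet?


Given: subnet mask /25
Host bits = 32 - 25 = 7
Total addresses = 2^7 = 128
Usable hosts = 128 - 2 (network + broadcast) = 126

126


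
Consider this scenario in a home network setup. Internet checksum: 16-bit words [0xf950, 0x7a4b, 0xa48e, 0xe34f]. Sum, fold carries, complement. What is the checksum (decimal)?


Given words: [0xf950, 0x7a4b, 0xa48e, 0xe34f]
Step 1: Sum all words
Raw sum = 63824 + 31307 + 42126 + 58191 = 195448
Step 2: Fold carry: (64376 + 2) = 64378
One's complement = ~64378 & 0xFFFF = 1157

1157


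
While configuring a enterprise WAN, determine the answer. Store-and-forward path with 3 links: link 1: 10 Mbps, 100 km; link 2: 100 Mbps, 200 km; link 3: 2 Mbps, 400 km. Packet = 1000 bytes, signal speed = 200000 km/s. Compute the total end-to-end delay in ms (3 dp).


Packet = 1000 bytes = 8000 bits. Store-and-forward: sum (t_trans + t_prop) per link.
Link 1: t_trans = 8000/(10*10^6) s = 0.8000 ms; t_prop = 100/200000 s = 0.5000 ms; subtotal = 1.3000 ms
Link 2: t_trans = 8000/(100*10^6) s = 0.0800 ms; t_prop = 200/200000 s = 1.0000 ms; subtotal = 1.0800 ms
Link 3: t_trans = 8000/(2*10^6) s = 4.0000 ms; t_prop = 400/200000 s = 2.0000 ms; subtotal = 6.0000 ms
End-to-end = 1.3000 + 1.0800 + 6.0000 = 8.3800 ms -> 8.380 ms (3 dp)

8.380


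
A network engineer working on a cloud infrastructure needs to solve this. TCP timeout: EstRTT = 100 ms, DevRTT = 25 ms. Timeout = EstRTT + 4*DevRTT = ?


Given: EstRTT = 100 ms, DevRTT = 25 ms
Timeout = EstRTT + 4 * DevRTT
4 * DevRTT = 4 * 25 = 100
Timeout = 100 + 100 = 200 ms

200


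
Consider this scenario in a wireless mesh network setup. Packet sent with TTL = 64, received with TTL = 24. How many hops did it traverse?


Given: initial TTL = 64, received TTL = 24
Hops = initial TTL - received TTL
Hops = 64 - 24 = 40

40


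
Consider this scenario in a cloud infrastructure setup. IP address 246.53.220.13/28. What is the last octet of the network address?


Given: IP = 246.53.220.13, prefix = /28
Subnet mask = 255.255.255.240
Last octet of IP: 13
Last octet of mask: 240
Network last octet = 13 AND 240 = 0

0


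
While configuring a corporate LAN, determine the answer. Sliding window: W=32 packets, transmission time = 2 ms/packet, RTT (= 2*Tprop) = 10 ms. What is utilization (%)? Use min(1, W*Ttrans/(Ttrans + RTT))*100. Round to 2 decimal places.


Given: W = 32, Ttrans = 2 ms, RTT = 10 ms (= 2 * Tprop, Tprop = 5 ms)
Cycle time = Ttrans + RTT = 2 + 10 = 12 ms (first packet sent until its ACK returns)
W * Ttrans = 32 * 2 = 64 ms of sending per cycle
W * Ttrans / (Ttrans + RTT) = 64 / 12 = 5.333333
U = min(1, 5.333333) = 1.000000
U% = 100.00%

100.00


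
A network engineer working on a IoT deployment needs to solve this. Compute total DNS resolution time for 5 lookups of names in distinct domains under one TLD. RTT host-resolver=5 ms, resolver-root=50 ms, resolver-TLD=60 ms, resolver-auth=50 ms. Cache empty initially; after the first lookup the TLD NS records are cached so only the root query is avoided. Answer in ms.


Lookup 1 (cold cache): local + root + TLD + auth = 5 + 50 + 60 + 50 = 165 ms
Lookups 2..5 (TLD NS cached -> skip root; new domain -> still ask TLD and auth): local + TLD + auth = 5 + 60 + 50 = 115 ms each
Remaining 4 lookups: 4 * 115 = 460 ms
Total = 165 + 460 = 625 ms

625


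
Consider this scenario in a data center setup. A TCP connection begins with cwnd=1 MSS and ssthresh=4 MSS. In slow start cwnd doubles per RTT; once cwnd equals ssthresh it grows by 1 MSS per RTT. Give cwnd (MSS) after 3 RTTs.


RTT 0: cwnd = 1 MSS (initial)
RTT 1: cwnd = 2 MSS (slow start, doubled)
RTT 2: cwnd = 4 MSS (slow start, doubled)
RTT 3: cwnd = 5 MSS (congestion avoidance, +1)

5


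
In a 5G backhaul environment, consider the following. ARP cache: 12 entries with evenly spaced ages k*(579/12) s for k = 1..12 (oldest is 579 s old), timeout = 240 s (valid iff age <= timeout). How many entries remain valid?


Ages are k * 579/12 s for k = 1..12 (spacing = 48.2500 s).
Entry k is valid iff k * 579/12 <= 240 iff k <= 12 * 240 / 579 = 4.9741
n_valid = floor(4.9741) = 4
(n_stale = 12 - 4 = 8)

4


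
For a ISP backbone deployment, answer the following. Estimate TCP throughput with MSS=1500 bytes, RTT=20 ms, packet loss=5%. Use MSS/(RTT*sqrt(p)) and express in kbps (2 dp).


Given: MSS = 1500 bytes, RTT = 20 ms, loss = 5%
RTT in seconds = 20 / 1000 = 0.02
Loss rate = 5% = 0.05
sqrt(loss) = sqrt(0.05) = 0.223606797750
Throughput (bytes/s) = 1500 / (0.02 * 0.223606797750) = 335410.1966
Throughput (kbps) = 335410.1966 * 8 / 1000 = 2683.281573 -> 2683.28 kbps (2 dp)

2683.28


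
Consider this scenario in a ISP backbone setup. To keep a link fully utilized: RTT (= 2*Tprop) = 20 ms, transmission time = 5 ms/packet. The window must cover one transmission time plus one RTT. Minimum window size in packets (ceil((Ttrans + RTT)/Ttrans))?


Given: Ttrans = 5 ms, RTT = 20 ms (= 2 * Tprop, Tprop = 10 ms)
Time until first ACK returns = Ttrans + RTT = 5 + 20 = 25 ms
Need W * Ttrans >= Ttrans + RTT  ->  W >= (Ttrans + RTT) / Ttrans
(Ttrans + RTT) / Ttrans = 25 / 5 = 5
W_min = ceil(5) = 5

5


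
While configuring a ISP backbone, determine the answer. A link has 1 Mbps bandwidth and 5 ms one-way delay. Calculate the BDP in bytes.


Given: bandwidth = 1 Mbps, delay = 5 ms
BDP in bits = 1 * 10^6 * 5 / 1000
BDP in bits = 5000
BDP in bytes = 5000 / 8 = 625

625


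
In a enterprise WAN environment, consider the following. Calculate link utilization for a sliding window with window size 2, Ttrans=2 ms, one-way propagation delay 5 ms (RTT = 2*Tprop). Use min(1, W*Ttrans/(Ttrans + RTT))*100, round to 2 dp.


Given: W = 2, Ttrans = 2 ms, RTT = 10 ms (= 2 * Tprop, Tprop = 5 ms)
Cycle time = Ttrans + RTT = 2 + 10 = 12 ms (first packet sent until its ACK returns)
W * Ttrans = 2 * 2 = 4 ms of sending per cycle
W * Ttrans / (Ttrans + RTT) = 4 / 12 = 0.333333
U = min(1, 0.333333) = 0.333333
U% = 33.33%

33.33


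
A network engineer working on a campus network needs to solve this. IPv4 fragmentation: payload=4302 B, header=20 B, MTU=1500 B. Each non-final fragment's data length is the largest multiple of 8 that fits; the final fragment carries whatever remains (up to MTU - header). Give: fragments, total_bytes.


Max data per non-final fragment = floor((MTU - header)/8)*8 = floor((1500 - 20)/8)*8 = floor(1480/8)*8 = 1480 B
Final fragment needs no 8-byte alignment: it can carry up to MTU - header = 1480 B
Non-final fragments needed = ceil((payload - 1480) / 1480) = ceil(2822/1480) = ceil(1.9068) = 2
Number of fragments = 2 + 1 = 3
Fragment sizes (data): 2 * 1480 B + 1342 B (last, 1342 <= 1480 OK)
Total bytes sent = payload + n_frags * header = 4302 + 3*20 = 4302 + 60 = 4362 B

3, 4362


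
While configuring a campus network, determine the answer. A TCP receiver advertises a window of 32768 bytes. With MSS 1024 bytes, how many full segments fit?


Given: RWND = 32768 bytes, MSS = 1024 bytes
Full segments = floor(RWND / MSS)
Full segments = floor(32768 / 1024)
Full segments = floor(32.0) = 32

32


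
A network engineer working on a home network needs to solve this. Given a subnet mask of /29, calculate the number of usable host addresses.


Given: subnet mask /29
Host bits = 32 - 29 = 3
Total addresses = 2^3 = 8
Usable hosts = 8 - 2 (network + broadcast) = 6

6


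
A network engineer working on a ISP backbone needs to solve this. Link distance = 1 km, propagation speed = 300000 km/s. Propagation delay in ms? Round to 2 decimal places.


Given: distance = 1 km, speed = 300000 km/s
Delay = distance / speed = 1 / 300000 seconds
Delay in ms = 1 * 1000 / 300000
Delay = 0.0033 ms
Rounded to 2 dp = 0.00 ms

0.00


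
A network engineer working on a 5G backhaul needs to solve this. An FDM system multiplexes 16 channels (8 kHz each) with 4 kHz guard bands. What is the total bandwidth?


Given: 16 channels, 8 kHz each, guard = 4 kHz
Channel bandwidth = 16 * 8 = 128 kHz
Guard bands = 15 gaps * 4 kHz = 60 kHz
Total = 128 + 60 = 188 kHz

188


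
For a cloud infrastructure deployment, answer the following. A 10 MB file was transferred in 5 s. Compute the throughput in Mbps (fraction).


Given: file = 10 MB, time = 5 s
File in Mb = 10 * 8 = 80 Mb
Throughput = 80 / 5 Mbps
Throughput = 16 Mbps

16


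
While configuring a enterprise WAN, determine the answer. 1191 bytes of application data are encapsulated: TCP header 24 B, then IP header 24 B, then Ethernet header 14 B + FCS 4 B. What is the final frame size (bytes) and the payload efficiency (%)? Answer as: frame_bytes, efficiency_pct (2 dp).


TCP segment = 1191 + 24 = 1215 B
IP packet = 1215 + 24 = 1239 B
Ethernet frame = 1239 + 14 + 4 = 1257 B
Efficiency = app / frame = 1191 / 1257 = 0.947494 = 94.7494% -> 94.75% (2 dp)

1257, 94.75


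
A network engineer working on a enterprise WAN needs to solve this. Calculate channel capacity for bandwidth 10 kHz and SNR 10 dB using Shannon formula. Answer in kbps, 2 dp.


Given: B = 10 kHz, SNR = 10 dB
SNR linear = 10^(10/10) = 10
1 + SNR = 11
log2(11) = 3.4594316186
C = 10 * 1000 * 3.4594316186 = 34594.3162 bps
C = 34.594316 kbps -> 34.59 kbps (2 dp)

34.59


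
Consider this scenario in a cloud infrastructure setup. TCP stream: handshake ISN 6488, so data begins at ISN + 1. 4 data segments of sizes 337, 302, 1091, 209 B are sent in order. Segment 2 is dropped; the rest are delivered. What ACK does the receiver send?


SYN uses sequence number 6488; first data byte = ISN + 1 = 6489.
Segment 1: SEQ = 6489, len = 337 B, covers [6489, 6825]
Segment 2: SEQ = 6826, len = 302 B, covers [6826, 7127] [LOST]
Segment 3: SEQ = 7128, len = 1091 B, covers [7128, 8218]
Segment 4: SEQ = 8219, len = 209 B, covers [8219, 8427]
In-order data received: bytes [6489, 6825] (segments 1..1).
Segment 2 missing -> gap begins at byte 6826; later segments buffered out of order.
Cumulative ACK = next expected in-order byte = 6489 + 337 = 6826

6826


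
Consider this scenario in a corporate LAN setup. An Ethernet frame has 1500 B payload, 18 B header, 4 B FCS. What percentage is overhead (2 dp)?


Given: payload = 1500 B, header = 18 B, trailer = 4 B
Overhead bytes = header + trailer = 18 + 4 = 22
Total frame = payload + overhead = 1500 + 22 = 1522
Overhead % = 22 / 1522 * 100 = 1.4455% -> 1.45% (2 dp)

1.45


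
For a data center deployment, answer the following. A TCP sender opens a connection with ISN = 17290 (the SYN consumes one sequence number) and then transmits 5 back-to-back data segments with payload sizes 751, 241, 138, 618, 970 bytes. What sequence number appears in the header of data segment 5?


The SYN occupies sequence number ISN = 17290, so the first data byte is ISN + 1 = 17291.
SEQ of data segment i = (ISN + 1) + sum of payload sizes of segments 1..i-1.
Segment 1: SEQ = 17291, payload = 751 bytes
Segment 2: SEQ = 18042, payload = 241 bytes
Segment 3: SEQ = 18283, payload = 138 bytes
Segment 4: SEQ = 18421, payload = 618 bytes
Segment 5: SEQ = 19039, payload = 970 bytes
SEQ of segment 5 = 17291 + 751 + 241 + 138 + 618 = 19039

19039


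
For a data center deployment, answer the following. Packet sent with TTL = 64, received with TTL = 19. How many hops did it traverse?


Given: initial TTL = 64, received TTL = 19
Hops = initial TTL - received TTL
Hops = 64 - 19 = 45

45


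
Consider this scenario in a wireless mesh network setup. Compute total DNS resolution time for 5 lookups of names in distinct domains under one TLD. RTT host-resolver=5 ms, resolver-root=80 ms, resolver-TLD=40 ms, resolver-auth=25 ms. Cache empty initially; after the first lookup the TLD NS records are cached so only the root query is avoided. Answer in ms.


Lookup 1 (cold cache): local + root + TLD + auth = 5 + 80 + 40 + 25 = 150 ms
Lookups 2..5 (TLD NS cached -> skip root; new domain -> still ask TLD and auth): local + TLD + auth = 5 + 40 + 25 = 70 ms each
Remaining 4 lookups: 4 * 70 = 280 ms
Total = 150 + 280 = 430 ms

430


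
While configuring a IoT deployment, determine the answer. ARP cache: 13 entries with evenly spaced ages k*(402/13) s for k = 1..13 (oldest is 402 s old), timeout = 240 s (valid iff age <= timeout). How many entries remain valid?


Ages are k * 402/13 s for k = 1..13 (spacing = 30.9231 s).
Entry k is valid iff k * 402/13 <= 240 iff k <= 13 * 240 / 402 = 7.7612
n_valid = floor(7.7612) = 7
(n_stale = 13 - 7 = 6)

7


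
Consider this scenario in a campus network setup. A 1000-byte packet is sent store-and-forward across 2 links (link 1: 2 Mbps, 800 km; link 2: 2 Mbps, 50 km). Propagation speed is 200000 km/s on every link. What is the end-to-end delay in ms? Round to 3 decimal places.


Packet = 1000 bytes = 8000 bits. Store-and-forward: sum (t_trans + t_prop) per link.
Link 1: t_trans = 8000/(2*10^6) s = 4.0000 ms; t_prop = 800/200000 s = 4.0000 ms; subtotal = 8.0000 ms
Link 2: t_trans = 8000/(2*10^6) s = 4.0000 ms; t_prop = 50/200000 s = 0.2500 ms; subtotal = 4.2500 ms
End-to-end = 8.0000 + 4.2500 = 12.2500 ms -> 12.250 ms (3 dp)

12.250


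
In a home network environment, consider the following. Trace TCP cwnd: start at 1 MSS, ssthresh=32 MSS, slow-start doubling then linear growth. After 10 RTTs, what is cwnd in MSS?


RTT 0: cwnd = 1 MSS (initial)
RTT 1: cwnd = 2 MSS (slow start, doubled)
RTT 2: cwnd = 4 MSS (slow start, doubled)
RTT 3: cwnd = 8 MSS (slow start, doubled)
RTT 4: cwnd = 16 MSS (slow start, doubled)
RTT 5: cwnd = 32 MSS (slow start, doubled)
RTT 6: cwnd = 33 MSS (congestion avoidance, +1)
RTT 7: cwnd = 34 MSS (congestion avoidance, +1)
RTT 8: cwnd = 35 MSS (congestion avoidance, +1)
RTT 9: cwnd = 36 MSS (congestion avoidance, +1)
RTT 10: cwnd = 37 MSS (congestion avoidance, +1)

37


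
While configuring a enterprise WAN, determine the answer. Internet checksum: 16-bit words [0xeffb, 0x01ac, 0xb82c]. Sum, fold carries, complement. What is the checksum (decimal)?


Given words: [0xeffb, 0x01ac, 0xb82c]
Step 1: Sum all words
Raw sum = 61435 + 428 + 47148 = 109011
Step 2: Fold carry: (43475 + 1) = 43476
One's complement = ~43476 & 0xFFFF = 22059

22059


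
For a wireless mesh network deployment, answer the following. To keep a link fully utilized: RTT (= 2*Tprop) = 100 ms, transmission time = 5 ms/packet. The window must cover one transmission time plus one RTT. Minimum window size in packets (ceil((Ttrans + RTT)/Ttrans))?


Given: Ttrans = 5 ms, RTT = 100 ms (= 2 * Tprop, Tprop = 50 ms)
Time until first ACK returns = Ttrans + RTT = 5 + 100 = 105 ms
Need W * Ttrans >= Ttrans + RTT  ->  W >= (Ttrans + RTT) / Ttrans
(Ttrans + RTT) / Ttrans = 105 / 5 = 21
W_min = ceil(21) = 21

21


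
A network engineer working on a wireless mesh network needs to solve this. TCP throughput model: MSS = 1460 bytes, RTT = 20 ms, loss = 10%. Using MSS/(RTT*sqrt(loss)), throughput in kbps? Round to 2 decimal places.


Given: MSS = 1460 bytes, RTT = 20 ms, loss = 10%
RTT in seconds = 20 / 1000 = 0.02
Loss rate = 10% = 0.1
sqrt(loss) = sqrt(0.1) = 0.316227766017
Throughput (bytes/s) = 1460 / (0.02 * 0.316227766017) = 230846.2692
Throughput (kbps) = 230846.2692 * 8 / 1000 = 1846.770154 -> 1846.77 kbps (2 dp)

1846.77


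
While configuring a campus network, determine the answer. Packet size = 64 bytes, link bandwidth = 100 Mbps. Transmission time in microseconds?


Given: packet = 64 bytes, bandwidth = 100 Mbps
Packet in bits = 64 * 8 = 512 bits
Bandwidth = 100 * 10^6 = 100000000 bps
Time = 512 / 100000000 seconds
Time in us = 512 * 10^6 / 100000000 = 5.12

5.12


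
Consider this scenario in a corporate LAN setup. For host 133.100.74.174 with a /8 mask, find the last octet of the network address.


Given: IP = 133.100.74.174, prefix = /8
Subnet mask = 255.0.0.0
Last octet of IP: 174
Last octet of mask: 0
Network last octet = 174 AND 0 = 0

0


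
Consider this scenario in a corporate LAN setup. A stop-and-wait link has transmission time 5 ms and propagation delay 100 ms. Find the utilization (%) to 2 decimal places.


Given: Ttrans = 5 ms, Tprop = 100 ms
RTT = 2 * Tprop = 2 * 100 = 200 ms
U = Ttrans / (Ttrans + RTT)
U = 5 / (5 + 200)
U = 5 / 205 = 0.02439
U% = 2.44%

2.44


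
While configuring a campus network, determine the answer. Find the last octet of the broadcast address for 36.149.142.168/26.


Given: IP = 36.149.142.168, prefix = /26
Host bits = 32 - 26 = 6
Network last octet = 168 AND mask = 128
Host part size = 2^6 - 1 = 63
Broadcast last octet = 128 OR 63 = 191

191


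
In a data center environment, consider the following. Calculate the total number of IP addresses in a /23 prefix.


Given: CIDR prefix /23
Host bits = 32 - 23 = 9
Total addresses = 2^9 = 512

512


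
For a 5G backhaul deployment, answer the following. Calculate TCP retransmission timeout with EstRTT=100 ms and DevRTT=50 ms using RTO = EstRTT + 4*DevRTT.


Given: EstRTT = 100 ms, DevRTT = 50 ms
Timeout = EstRTT + 4 * DevRTT
4 * DevRTT = 4 * 50 = 200
Timeout = 100 + 200 = 300 ms

300


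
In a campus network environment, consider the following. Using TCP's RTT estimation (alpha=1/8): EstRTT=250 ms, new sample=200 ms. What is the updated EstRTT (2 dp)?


Given: EstRTT = 250 ms, SampleRTT = 200 ms, alpha = 1/8
New EstRTT = (1 - alpha) * EstRTT + alpha * SampleRTT
(7/8) * 250 = 218.75
(1/8) * 200 = 25
New EstRTT = 218.75 + 25 = 243.75 ms -> 243.75 ms (2 dp)

243.75


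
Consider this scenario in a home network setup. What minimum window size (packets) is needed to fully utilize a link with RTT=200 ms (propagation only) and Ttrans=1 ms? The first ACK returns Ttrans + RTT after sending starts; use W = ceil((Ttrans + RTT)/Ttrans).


Given: Ttrans = 1 ms, RTT = 200 ms (= 2 * Tprop, Tprop = 100 ms)
Time until first ACK returns = Ttrans + RTT = 1 + 200 = 201 ms
Need W * Ttrans >= Ttrans + RTT  ->  W >= (Ttrans + RTT) / Ttrans
(Ttrans + RTT) / Ttrans = 201 / 1 = 201
W_min = ceil(201) = 201

201


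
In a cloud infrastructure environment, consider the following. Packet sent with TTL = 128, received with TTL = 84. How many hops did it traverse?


Given: initial TTL = 128, received TTL = 84
Hops = initial TTL - received TTL
Hops = 128 - 84 = 44

44


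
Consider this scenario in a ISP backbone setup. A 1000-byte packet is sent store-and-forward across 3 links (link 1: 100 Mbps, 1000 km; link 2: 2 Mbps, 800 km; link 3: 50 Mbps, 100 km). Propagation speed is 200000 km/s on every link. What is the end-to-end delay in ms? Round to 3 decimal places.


Packet = 1000 bytes = 8000 bits. Store-and-forward: sum (t_trans + t_prop) per link.
Link 1: t_trans = 8000/(100*10^6) s = 0.0800 ms; t_prop = 1000/200000 s = 5.0000 ms; subtotal = 5.0800 ms
Link 2: t_trans = 8000/(2*10^6) s = 4.0000 ms; t_prop = 800/200000 s = 4.0000 ms; subtotal = 8.0000 ms
Link 3: t_trans = 8000/(50*10^6) s = 0.1600 ms; t_prop = 100/200000 s = 0.5000 ms; subtotal = 0.6600 ms
End-to-end = 5.0800 + 8.0000 + 0.6600 = 13.7400 ms -> 13.740 ms (3 dp)

13.740
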